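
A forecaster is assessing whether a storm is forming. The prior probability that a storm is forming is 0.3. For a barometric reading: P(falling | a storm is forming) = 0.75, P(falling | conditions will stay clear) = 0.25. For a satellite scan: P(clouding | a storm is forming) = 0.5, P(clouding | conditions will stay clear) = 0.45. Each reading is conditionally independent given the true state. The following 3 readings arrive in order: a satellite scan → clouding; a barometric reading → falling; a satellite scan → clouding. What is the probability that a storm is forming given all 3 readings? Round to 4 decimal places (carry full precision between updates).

0.6135

After a satellite scan='clouding': P(storm) = 0.5·0.3000 / (0.5·0.3000 + 0.45·0.7000) ≈ 0.3226
After a barometric reading='falling': P(storm) = 0.75·0.3226 / (0.75·0.3226 + 0.25·0.6774) ≈ 0.5882
After a satellite scan='clouding': P(storm) = 0.5·0.5882 / (0.5·0.5882 + 0.45·0.4118) ≈ 0.6135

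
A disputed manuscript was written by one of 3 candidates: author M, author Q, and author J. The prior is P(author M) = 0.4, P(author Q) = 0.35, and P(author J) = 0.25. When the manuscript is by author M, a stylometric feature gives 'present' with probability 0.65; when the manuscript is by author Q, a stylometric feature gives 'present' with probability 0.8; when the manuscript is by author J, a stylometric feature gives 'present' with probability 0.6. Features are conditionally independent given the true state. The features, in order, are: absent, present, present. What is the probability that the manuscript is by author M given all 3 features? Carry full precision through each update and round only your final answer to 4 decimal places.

After 'absent': normaliser = 0.35·0.4000 + 0.2·0.3500 + 0.4·0.2500; P(author M) ≈ 0.4516, P(author Q) ≈ 0.2258, P(author J) ≈ 0.3226
After 'present': normaliser = 0.65·0.4516 + 0.8·0.2258 + 0.6·0.3226; P(author M) ≈ 0.4396, P(author Q) ≈ 0.2705, P(author J) ≈ 0.2899
After 'present': normaliser = 0.65·0.4396 + 0.8·0.2705 + 0.6·0.2899; P(author M) ≈ 0.4227, P(author Q) ≈ 0.3201, P(author J) ≈ 0.2572

0.4227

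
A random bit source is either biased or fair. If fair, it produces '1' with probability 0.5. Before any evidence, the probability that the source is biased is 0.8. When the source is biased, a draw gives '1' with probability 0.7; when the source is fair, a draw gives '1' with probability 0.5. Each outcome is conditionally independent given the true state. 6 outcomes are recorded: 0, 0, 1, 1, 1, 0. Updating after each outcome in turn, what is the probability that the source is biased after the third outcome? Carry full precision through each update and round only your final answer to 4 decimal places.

After '0': P(biased) = 0.3·0.8000 / (0.3·0.8000 + 0.5·0.2000) ≈ 0.7059
After '0': P(biased) = 0.3·0.7059 / (0.3·0.7059 + 0.5·0.2941) ≈ 0.5902
After '1': P(biased) = 0.7·0.5902 / (0.7·0.5902 + 0.5·0.4098) ≈ 0.6684

0.6684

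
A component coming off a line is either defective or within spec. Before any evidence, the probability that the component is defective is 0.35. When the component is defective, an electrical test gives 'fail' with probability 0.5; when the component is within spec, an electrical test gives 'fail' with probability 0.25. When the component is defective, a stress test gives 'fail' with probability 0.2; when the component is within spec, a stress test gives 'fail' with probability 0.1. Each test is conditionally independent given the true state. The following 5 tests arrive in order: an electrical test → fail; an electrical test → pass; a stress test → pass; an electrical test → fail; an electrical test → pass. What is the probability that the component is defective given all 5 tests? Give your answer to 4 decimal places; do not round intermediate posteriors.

After an electrical test='fail': P(defective) = 0.5·0.3500 / (0.5·0.3500 + 0.25·0.6500) ≈ 0.5185
After an electrical test='pass': P(defective) = 0.5·0.5185 / (0.5·0.5185 + 0.75·0.4815) ≈ 0.4179
After a stress test='pass': P(defective) = 0.8·0.4179 / (0.8·0.4179 + 0.9·0.5821) ≈ 0.3896
After an electrical test='fail': P(defective) = 0.5·0.3896 / (0.5·0.3896 + 0.25·0.6104) ≈ 0.5607
After an electrical test='pass': P(defective) = 0.5·0.5607 / (0.5·0.5607 + 0.75·0.4393) ≈ 0.4597

0.4597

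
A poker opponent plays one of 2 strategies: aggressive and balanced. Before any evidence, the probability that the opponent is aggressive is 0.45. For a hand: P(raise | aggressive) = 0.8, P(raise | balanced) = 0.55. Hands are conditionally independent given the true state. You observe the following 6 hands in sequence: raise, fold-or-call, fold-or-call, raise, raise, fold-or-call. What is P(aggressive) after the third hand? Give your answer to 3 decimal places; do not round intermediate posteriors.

0.190

After 'raise': P(aggressive) = 0.8·0.4500 / (0.8·0.4500 + 0.55·0.5500) ≈ 0.5434
After 'fold-or-call': P(aggressive) = 0.2·0.5434 / (0.2·0.5434 + 0.45·0.4566) ≈ 0.3459
After 'fold-or-call': P(aggressive) = 0.2·0.3459 / (0.2·0.3459 + 0.45·0.6541) ≈ 0.1903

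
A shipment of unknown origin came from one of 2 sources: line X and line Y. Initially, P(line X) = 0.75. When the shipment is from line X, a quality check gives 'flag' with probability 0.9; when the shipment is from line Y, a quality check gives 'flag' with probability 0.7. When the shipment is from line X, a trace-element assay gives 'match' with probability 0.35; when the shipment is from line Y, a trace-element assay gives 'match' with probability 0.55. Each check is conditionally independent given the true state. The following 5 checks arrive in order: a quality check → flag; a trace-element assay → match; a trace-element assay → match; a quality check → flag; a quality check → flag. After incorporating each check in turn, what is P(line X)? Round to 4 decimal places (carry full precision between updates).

0.7208

Apply Bayes' rule sequentially, carrying P(line X) forward.
After a quality check='flag': P(line X) = 0.9·0.7500 / (0.9·0.7500 + 0.7·0.2500) ≈ 0.7941
After a trace-element assay='match': P(line X) = 0.35·0.7941 / (0.35·0.7941 + 0.55·0.2059) ≈ 0.7105
After a trace-element assay='match': P(line X) = 0.35·0.7105 / (0.35·0.7105 + 0.55·0.2895) ≈ 0.6097
After a quality check='flag': P(line X) = 0.9·0.6097 / (0.9·0.6097 + 0.7·0.3903) ≈ 0.6676
After a quality check='flag': P(line X) = 0.9·0.6676 / (0.9·0.6676 + 0.7·0.3324) ≈ 0.7208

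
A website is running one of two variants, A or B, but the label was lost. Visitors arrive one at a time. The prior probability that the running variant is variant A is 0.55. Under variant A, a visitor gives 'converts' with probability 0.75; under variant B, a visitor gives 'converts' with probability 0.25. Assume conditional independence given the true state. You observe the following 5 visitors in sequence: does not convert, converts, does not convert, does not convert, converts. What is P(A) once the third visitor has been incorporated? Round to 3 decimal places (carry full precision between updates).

0.289

After 'does not convert': P(A) = 0.25·0.5500 / (0.25·0.5500 + 0.75·0.4500) ≈ 0.2895
After 'converts': P(A) = 0.75·0.2895 / (0.75·0.2895 + 0.25·0.7105) ≈ 0.5500
After 'does not convert': P(A) = 0.25·0.5500 / (0.25·0.5500 + 0.75·0.4500) ≈ 0.2895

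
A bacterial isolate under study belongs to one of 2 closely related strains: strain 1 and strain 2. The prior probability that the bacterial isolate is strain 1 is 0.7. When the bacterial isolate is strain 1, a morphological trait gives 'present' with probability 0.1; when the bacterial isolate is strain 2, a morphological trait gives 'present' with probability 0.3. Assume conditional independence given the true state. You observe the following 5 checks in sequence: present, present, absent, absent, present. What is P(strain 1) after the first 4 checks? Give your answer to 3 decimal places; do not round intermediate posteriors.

Each posterior becomes the prior for the next update.
After 'present': P(strain 1) = 0.1·0.7000 / (0.1·0.7000 + 0.3·0.3000) ≈ 0.4375
After 'present': P(strain 1) = 0.1·0.4375 / (0.1·0.4375 + 0.3·0.5625) ≈ 0.2059
After 'absent': P(strain 1) = 0.9·0.2059 / (0.9·0.2059 + 0.7·0.7941) ≈ 0.2500
After 'absent': P(strain 1) = 0.9·0.2500 / (0.9·0.2500 + 0.7·0.7500) ≈ 0.3000

0.300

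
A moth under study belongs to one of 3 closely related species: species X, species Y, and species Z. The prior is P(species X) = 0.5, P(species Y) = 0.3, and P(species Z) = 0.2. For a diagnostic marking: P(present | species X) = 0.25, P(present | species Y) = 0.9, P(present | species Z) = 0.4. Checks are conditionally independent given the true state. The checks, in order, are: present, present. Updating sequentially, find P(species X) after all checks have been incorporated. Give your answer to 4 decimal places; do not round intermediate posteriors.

Apply Bayes' rule sequentially, carrying P(species X) forward.
After 'present': normaliser = 0.25·0.5000 + 0.9·0.3000 + 0.4·0.2000; P(species X) ≈ 0.2632, P(species Y) ≈ 0.5684, P(species Z) ≈ 0.1684
After 'present': normaliser = 0.25·0.2632 + 0.9·0.5684 + 0.4·0.1684; P(species X) ≈ 0.1020, P(species Y) ≈ 0.7935, P(species Z) ≈ 0.1045

0.1020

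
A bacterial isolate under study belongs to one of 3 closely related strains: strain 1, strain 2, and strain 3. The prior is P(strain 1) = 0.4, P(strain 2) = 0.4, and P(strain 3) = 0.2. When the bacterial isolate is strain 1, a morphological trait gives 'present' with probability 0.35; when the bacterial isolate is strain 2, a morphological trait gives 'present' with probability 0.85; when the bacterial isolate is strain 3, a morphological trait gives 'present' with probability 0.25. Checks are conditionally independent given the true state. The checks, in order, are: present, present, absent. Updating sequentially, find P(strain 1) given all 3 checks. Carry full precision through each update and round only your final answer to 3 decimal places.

0.377

After 'present': normaliser = 0.35·0.4000 + 0.85·0.4000 + 0.25·0.2000; P(strain 1) ≈ 0.2642, P(strain 2) ≈ 0.6415, P(strain 3) ≈ 0.0943
After 'present': normaliser = 0.35·0.2642 + 0.85·0.6415 + 0.25·0.0943; P(strain 1) ≈ 0.1398, P(strain 2) ≈ 0.8245, P(strain 3) ≈ 0.0357
After 'absent': normaliser = 0.65·0.1398 + 0.15·0.8245 + 0.75·0.0357; P(strain 1) ≈ 0.3766, P(strain 2) ≈ 0.5126, P(strain 3) ≈ 0.1108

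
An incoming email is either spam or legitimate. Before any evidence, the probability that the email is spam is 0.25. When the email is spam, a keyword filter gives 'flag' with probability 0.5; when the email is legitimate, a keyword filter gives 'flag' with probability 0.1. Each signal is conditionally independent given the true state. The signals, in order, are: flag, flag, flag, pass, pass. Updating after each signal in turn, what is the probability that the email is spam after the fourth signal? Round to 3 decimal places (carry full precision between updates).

0.959

After 'flag': P(spam) = 0.5·0.2500 / (0.5·0.2500 + 0.1·0.7500) ≈ 0.6250
After 'flag': P(spam) = 0.5·0.6250 / (0.5·0.6250 + 0.1·0.3750) ≈ 0.8929
After 'flag': P(spam) = 0.5·0.8929 / (0.5·0.8929 + 0.1·0.1071) ≈ 0.9766
After 'pass': P(spam) = 0.5·0.9766 / (0.5·0.9766 + 0.9·0.0234) ≈ 0.9586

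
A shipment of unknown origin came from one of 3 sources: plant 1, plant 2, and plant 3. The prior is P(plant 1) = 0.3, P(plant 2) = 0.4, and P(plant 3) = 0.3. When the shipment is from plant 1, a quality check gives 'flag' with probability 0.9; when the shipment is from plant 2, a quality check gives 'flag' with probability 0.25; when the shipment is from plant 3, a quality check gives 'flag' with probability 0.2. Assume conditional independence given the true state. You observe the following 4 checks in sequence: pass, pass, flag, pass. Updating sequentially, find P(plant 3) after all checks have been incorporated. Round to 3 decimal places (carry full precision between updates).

0.420

After 'pass': normaliser = 0.1·0.3000 + 0.75·0.4000 + 0.8·0.3000; P(plant 1) ≈ 0.0526, P(plant 2) ≈ 0.5263, P(plant 3) ≈ 0.4211
After 'pass': normaliser = 0.1·0.0526 + 0.75·0.5263 + 0.8·0.4211; P(plant 1) ≈ 0.0071, P(plant 2) ≈ 0.5357, P(plant 3) ≈ 0.4571
After 'flag': normaliser = 0.9·0.0071 + 0.25·0.5357 + 0.2·0.4571; P(plant 1) ≈ 0.0277, P(plant 2) ≈ 0.5778, P(plant 3) ≈ 0.3945
After 'pass': normaliser = 0.1·0.0277 + 0.75·0.5778 + 0.8·0.3945; P(plant 1) ≈ 0.0037, P(plant 2) ≈ 0.5765, P(plant 3) ≈ 0.4198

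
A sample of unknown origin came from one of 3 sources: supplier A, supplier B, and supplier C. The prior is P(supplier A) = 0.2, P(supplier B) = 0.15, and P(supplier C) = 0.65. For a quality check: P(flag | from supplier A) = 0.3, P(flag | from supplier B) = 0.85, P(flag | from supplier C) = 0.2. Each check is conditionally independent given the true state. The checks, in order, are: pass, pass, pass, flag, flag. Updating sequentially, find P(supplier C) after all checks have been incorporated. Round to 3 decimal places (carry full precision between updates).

0.671

Each posterior becomes the prior for the next update.
After 'pass': normaliser = 0.7·0.2000 + 0.15·0.1500 + 0.8·0.6500; P(supplier A) ≈ 0.2051, P(supplier B) ≈ 0.0330, P(supplier C) ≈ 0.7619
After 'pass': normaliser = 0.7·0.2051 + 0.15·0.0330 + 0.8·0.7619; P(supplier A) ≈ 0.1894, P(supplier B) ≈ 0.0065, P(supplier C) ≈ 0.8041
After 'pass': normaliser = 0.7·0.1894 + 0.15·0.0065 + 0.8·0.8041; P(supplier A) ≈ 0.1707, P(supplier B) ≈ 0.0013, P(supplier C) ≈ 0.8281
After 'flag': normaliser = 0.3·0.1707 + 0.85·0.0013 + 0.2·0.8281; P(supplier A) ≈ 0.2350, P(supplier B) ≈ 0.0049, P(supplier C) ≈ 0.7601
After 'flag': normaliser = 0.3·0.2350 + 0.85·0.0049 + 0.2·0.7601; P(supplier A) ≈ 0.3110, P(supplier B) ≈ 0.0184, P(supplier C) ≈ 0.6706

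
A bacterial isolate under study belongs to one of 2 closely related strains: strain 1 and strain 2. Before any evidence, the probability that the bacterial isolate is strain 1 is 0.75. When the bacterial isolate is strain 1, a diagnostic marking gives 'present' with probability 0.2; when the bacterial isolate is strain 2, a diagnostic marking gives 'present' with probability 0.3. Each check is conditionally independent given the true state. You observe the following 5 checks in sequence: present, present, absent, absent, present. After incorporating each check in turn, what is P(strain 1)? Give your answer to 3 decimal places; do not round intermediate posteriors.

After 'present': P(strain 1) = 0.2·0.7500 / (0.2·0.7500 + 0.3·0.2500) ≈ 0.6667
After 'present': P(strain 1) = 0.2·0.6667 / (0.2·0.6667 + 0.3·0.3333) ≈ 0.5714
After 'absent': P(strain 1) = 0.8·0.5714 / (0.8·0.5714 + 0.7·0.4286) ≈ 0.6038
After 'absent': P(strain 1) = 0.8·0.6038 / (0.8·0.6038 + 0.7·0.3962) ≈ 0.6352
After 'present': P(strain 1) = 0.2·0.6352 / (0.2·0.6352 + 0.3·0.3648) ≈ 0.5373

0.537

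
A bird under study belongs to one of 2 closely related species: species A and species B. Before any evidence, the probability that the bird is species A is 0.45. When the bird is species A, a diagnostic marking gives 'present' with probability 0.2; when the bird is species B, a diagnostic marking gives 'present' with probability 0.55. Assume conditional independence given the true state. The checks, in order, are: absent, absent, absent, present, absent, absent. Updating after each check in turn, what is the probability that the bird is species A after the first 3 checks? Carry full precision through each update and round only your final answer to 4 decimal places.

0.8213

After 'absent': P(species A) = 0.8·0.4500 / (0.8·0.4500 + 0.45·0.5500) ≈ 0.5926
After 'absent': P(species A) = 0.8·0.5926 / (0.8·0.5926 + 0.45·0.4074) ≈ 0.7211
After 'absent': P(species A) = 0.8·0.7211 / (0.8·0.7211 + 0.45·0.2789) ≈ 0.8213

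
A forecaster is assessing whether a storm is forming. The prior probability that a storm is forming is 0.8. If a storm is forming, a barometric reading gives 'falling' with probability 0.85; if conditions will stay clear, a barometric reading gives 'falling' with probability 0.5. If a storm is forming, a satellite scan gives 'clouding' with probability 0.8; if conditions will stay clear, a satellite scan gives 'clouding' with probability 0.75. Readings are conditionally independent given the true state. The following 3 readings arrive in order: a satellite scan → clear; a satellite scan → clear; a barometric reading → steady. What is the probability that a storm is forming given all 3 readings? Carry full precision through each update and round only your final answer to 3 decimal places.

0.434

After a satellite scan='clear': P(storm) = 0.2·0.8000 / (0.2·0.8000 + 0.25·0.2000) ≈ 0.7619
After a satellite scan='clear': P(storm) = 0.2·0.7619 / (0.2·0.7619 + 0.25·0.2381) ≈ 0.7191
After a barometric reading='steady': P(storm) = 0.15·0.7191 / (0.15·0.7191 + 0.5·0.2809) ≈ 0.4344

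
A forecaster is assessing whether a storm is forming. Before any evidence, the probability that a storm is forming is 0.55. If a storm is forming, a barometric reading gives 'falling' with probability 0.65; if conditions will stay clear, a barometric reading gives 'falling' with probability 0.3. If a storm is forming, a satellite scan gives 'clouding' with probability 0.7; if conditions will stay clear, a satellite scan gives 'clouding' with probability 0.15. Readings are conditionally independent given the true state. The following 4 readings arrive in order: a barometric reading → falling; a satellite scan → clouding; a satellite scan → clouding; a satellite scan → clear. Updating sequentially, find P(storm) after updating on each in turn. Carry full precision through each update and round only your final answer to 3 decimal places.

Each posterior becomes the prior for the next update.
After a barometric reading='falling': P(storm) = 0.65·0.5500 / (0.65·0.5500 + 0.3·0.4500) ≈ 0.7259
After a satellite scan='clouding': P(storm) = 0.7·0.7259 / (0.7·0.7259 + 0.15·0.2741) ≈ 0.9251
After a satellite scan='clouding': P(storm) = 0.7·0.9251 / (0.7·0.9251 + 0.15·0.0749) ≈ 0.9830
After a satellite scan='clear': P(storm) = 0.3·0.9830 / (0.3·0.9830 + 0.85·0.0170) ≈ 0.9532

0.953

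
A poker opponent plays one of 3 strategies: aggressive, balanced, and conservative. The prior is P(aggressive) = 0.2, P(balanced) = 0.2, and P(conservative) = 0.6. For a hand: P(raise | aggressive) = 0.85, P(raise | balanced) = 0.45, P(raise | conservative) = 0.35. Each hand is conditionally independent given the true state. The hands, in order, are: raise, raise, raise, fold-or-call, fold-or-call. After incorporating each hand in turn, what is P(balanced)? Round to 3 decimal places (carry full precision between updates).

0.288

After 'raise': normaliser = 0.85·0.2000 + 0.45·0.2000 + 0.35·0.6000; P(aggressive) ≈ 0.3617, P(balanced) ≈ 0.1915, P(conservative) ≈ 0.4468
After 'raise': normaliser = 0.85·0.3617 + 0.45·0.1915 + 0.35·0.4468; P(aggressive) ≈ 0.5590, P(balanced) ≈ 0.1567, P(conservative) ≈ 0.2843
After 'raise': normaliser = 0.85·0.5590 + 0.45·0.1567 + 0.35·0.2843; P(aggressive) ≈ 0.7365, P(balanced) ≈ 0.1093, P(conservative) ≈ 0.1542
After 'fold-or-call': normaliser = 0.15·0.7365 + 0.55·0.1093 + 0.65·0.1542; P(aggressive) ≈ 0.4079, P(balanced) ≈ 0.2219, P(conservative) ≈ 0.3702
After 'fold-or-call': normaliser = 0.15·0.4079 + 0.55·0.2219 + 0.65·0.3702; P(aggressive) ≈ 0.1443, P(balanced) ≈ 0.2880, P(conservative) ≈ 0.5677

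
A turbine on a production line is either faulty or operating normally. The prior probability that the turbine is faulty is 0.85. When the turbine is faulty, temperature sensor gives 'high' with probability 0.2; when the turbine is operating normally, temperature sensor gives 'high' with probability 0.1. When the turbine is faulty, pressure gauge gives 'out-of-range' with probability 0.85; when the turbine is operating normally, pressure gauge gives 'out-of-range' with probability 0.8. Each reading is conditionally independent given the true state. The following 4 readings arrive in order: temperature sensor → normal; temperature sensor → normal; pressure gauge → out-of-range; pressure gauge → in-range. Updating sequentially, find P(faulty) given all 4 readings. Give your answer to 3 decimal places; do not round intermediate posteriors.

After temperature sensor='normal': P(faulty) = 0.8·0.8500 / (0.8·0.8500 + 0.9·0.1500) ≈ 0.8344
After temperature sensor='normal': P(faulty) = 0.8·0.8344 / (0.8·0.8344 + 0.9·0.1656) ≈ 0.8174
After pressure gauge='out-of-range': P(faulty) = 0.85·0.8174 / (0.85·0.8174 + 0.8·0.1826) ≈ 0.8263
After pressure gauge='in-range': P(faulty) = 0.15·0.8263 / (0.15·0.8263 + 0.2·0.1737) ≈ 0.7811

0.781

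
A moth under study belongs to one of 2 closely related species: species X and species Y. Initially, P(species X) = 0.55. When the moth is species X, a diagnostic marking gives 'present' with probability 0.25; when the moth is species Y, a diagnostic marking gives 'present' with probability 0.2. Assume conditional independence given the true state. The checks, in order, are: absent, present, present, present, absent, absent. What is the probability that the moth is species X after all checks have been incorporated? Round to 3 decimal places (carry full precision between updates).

0.663

Apply Bayes' rule sequentially, carrying P(species X) forward.
After 'absent': P(species X) = 0.75·0.5500 / (0.75·0.5500 + 0.8·0.4500) ≈ 0.5340
After 'present': P(species X) = 0.25·0.5340 / (0.25·0.5340 + 0.2·0.4660) ≈ 0.5889
After 'present': P(species X) = 0.25·0.5889 / (0.25·0.5889 + 0.2·0.4111) ≈ 0.6416
After 'present': P(species X) = 0.25·0.6416 / (0.25·0.6416 + 0.2·0.3584) ≈ 0.6912
After 'absent': P(species X) = 0.75·0.6912 / (0.75·0.6912 + 0.8·0.3088) ≈ 0.6772
After 'absent': P(species X) = 0.75·0.6772 / (0.75·0.6772 + 0.8·0.3228) ≈ 0.6630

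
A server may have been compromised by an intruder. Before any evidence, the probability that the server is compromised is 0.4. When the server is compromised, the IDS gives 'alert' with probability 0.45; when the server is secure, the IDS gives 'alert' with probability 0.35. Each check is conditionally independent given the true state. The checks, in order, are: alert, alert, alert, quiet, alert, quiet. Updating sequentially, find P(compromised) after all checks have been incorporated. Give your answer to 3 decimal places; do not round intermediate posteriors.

Each posterior becomes the prior for the next update.
After 'alert': P(compromised) = 0.45·0.4000 / (0.45·0.4000 + 0.35·0.6000) ≈ 0.4615
After 'alert': P(compromised) = 0.45·0.4615 / (0.45·0.4615 + 0.35·0.5385) ≈ 0.5243
After 'alert': P(compromised) = 0.45·0.5243 / (0.45·0.5243 + 0.35·0.4757) ≈ 0.5862
After 'quiet': P(compromised) = 0.55·0.5862 / (0.55·0.5862 + 0.65·0.4138) ≈ 0.5452
After 'alert': P(compromised) = 0.45·0.5452 / (0.45·0.5452 + 0.35·0.4548) ≈ 0.6065
After 'quiet': P(compromised) = 0.55·0.6065 / (0.55·0.6065 + 0.65·0.3935) ≈ 0.5660

0.566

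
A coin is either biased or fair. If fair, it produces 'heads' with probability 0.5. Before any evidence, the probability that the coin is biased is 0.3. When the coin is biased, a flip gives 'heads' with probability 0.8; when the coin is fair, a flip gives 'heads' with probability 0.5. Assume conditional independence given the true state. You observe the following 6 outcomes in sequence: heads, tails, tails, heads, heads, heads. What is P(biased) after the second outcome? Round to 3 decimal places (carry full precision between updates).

0.215

Apply Bayes' rule sequentially, carrying P(biased) forward.
After 'heads': P(biased) = 0.8·0.3000 / (0.8·0.3000 + 0.5·0.7000) ≈ 0.4068
After 'tails': P(biased) = 0.2·0.4068 / (0.2·0.4068 + 0.5·0.5932) ≈ 0.2152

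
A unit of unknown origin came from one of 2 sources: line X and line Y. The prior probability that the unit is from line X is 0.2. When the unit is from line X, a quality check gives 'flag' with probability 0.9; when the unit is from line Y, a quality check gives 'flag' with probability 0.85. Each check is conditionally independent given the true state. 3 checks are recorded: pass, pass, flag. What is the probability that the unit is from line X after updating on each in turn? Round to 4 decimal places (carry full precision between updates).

After 'pass': P(line X) = 0.1·0.2000 / (0.1·0.2000 + 0.15·0.8000) ≈ 0.1429
After 'pass': P(line X) = 0.1·0.1429 / (0.1·0.1429 + 0.15·0.8571) ≈ 0.1000
After 'flag': P(line X) = 0.9·0.1000 / (0.9·0.1000 + 0.85·0.9000) ≈ 0.1053

0.1053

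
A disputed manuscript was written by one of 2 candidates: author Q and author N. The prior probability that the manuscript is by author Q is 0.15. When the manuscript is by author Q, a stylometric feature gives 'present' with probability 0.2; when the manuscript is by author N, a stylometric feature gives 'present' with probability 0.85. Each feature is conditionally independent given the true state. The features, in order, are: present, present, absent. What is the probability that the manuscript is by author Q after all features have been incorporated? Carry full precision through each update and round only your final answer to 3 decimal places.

After 'present': P(author Q) = 0.2·0.1500 / (0.2·0.1500 + 0.85·0.8500) ≈ 0.0399
After 'present': P(author Q) = 0.2·0.0399 / (0.2·0.0399 + 0.85·0.9601) ≈ 0.0097
After 'absent': P(author Q) = 0.8·0.0097 / (0.8·0.0097 + 0.15·0.9903) ≈ 0.0495

0.050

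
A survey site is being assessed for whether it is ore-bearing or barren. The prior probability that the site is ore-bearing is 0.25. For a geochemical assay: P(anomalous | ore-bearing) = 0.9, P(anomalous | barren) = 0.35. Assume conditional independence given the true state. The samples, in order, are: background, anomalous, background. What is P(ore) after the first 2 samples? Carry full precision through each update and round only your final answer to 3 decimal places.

Each posterior becomes the prior for the next update.
After 'background': P(ore) = 0.1·0.2500 / (0.1·0.2500 + 0.65·0.7500) ≈ 0.0488
After 'anomalous': P(ore) = 0.9·0.0488 / (0.9·0.0488 + 0.35·0.9512) ≈ 0.1165

0.117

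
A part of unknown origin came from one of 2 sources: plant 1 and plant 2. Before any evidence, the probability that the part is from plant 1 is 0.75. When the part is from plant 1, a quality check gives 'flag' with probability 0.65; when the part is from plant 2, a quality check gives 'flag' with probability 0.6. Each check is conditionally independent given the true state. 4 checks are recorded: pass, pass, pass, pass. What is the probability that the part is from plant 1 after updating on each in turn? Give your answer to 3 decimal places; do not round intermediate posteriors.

0.637

After 'pass': P(plant 1) = 0.35·0.7500 / (0.35·0.7500 + 0.4·0.2500) ≈ 0.7241
After 'pass': P(plant 1) = 0.35·0.7241 / (0.35·0.7241 + 0.4·0.2759) ≈ 0.6967
After 'pass': P(plant 1) = 0.35·0.6967 / (0.35·0.6967 + 0.4·0.3033) ≈ 0.6677
After 'pass': P(plant 1) = 0.35·0.6677 / (0.35·0.6677 + 0.4·0.3323) ≈ 0.6375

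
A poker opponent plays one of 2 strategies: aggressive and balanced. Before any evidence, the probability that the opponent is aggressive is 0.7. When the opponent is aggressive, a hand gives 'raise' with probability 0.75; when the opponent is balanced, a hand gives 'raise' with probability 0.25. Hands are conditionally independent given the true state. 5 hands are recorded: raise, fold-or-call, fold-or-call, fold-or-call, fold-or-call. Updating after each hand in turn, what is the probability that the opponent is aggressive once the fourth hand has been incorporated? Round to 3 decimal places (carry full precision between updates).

0.206

After 'raise': P(aggressive) = 0.75·0.7000 / (0.75·0.7000 + 0.25·0.3000) ≈ 0.8750
After 'fold-or-call': P(aggressive) = 0.25·0.8750 / (0.25·0.8750 + 0.75·0.1250) ≈ 0.7000
After 'fold-or-call': P(aggressive) = 0.25·0.7000 / (0.25·0.7000 + 0.75·0.3000) ≈ 0.4375
After 'fold-or-call': P(aggressive) = 0.25·0.4375 / (0.25·0.4375 + 0.75·0.5625) ≈ 0.2059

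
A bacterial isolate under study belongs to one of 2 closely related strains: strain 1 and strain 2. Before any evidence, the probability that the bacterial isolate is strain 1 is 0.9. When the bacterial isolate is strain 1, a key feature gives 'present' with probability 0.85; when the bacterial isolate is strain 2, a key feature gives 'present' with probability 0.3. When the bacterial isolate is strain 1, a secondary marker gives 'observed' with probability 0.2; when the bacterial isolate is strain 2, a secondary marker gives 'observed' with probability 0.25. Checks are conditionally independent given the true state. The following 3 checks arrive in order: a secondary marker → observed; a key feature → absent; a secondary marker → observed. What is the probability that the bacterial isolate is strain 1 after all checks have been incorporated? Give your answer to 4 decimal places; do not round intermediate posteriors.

After a secondary marker='observed': P(strain 1) = 0.2·0.9000 / (0.2·0.9000 + 0.25·0.1000) ≈ 0.8780
After a key feature='absent': P(strain 1) = 0.15·0.8780 / (0.15·0.8780 + 0.7·0.1220) ≈ 0.6067
After a secondary marker='observed': P(strain 1) = 0.2·0.6067 / (0.2·0.6067 + 0.25·0.3933) ≈ 0.5524

0.5524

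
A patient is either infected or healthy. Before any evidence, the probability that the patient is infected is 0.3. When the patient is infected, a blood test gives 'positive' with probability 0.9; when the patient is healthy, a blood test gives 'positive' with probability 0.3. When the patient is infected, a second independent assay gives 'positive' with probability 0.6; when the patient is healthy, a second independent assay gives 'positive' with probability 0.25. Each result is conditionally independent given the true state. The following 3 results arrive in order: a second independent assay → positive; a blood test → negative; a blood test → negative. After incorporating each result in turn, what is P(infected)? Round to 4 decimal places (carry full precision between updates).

0.0206

After a second independent assay='positive': P(infected) = 0.6·0.3000 / (0.6·0.3000 + 0.25·0.7000) ≈ 0.5070
After a blood test='negative': P(infected) = 0.1·0.5070 / (0.1·0.5070 + 0.7·0.4930) ≈ 0.1281
After a blood test='negative': P(infected) = 0.1·0.1281 / (0.1·0.1281 + 0.7·0.8719) ≈ 0.0206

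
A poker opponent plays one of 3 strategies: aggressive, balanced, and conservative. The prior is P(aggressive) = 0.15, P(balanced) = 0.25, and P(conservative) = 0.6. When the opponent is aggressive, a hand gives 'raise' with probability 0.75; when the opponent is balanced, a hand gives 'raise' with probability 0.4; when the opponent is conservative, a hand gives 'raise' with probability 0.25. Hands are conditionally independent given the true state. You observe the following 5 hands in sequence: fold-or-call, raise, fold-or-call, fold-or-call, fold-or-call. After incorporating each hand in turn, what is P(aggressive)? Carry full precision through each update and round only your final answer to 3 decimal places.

0.007

Each posterior becomes the prior for the next update.
After 'fold-or-call': normaliser = 0.25·0.1500 + 0.6·0.2500 + 0.75·0.6000; P(aggressive) ≈ 0.0588, P(balanced) ≈ 0.2353, P(conservative) ≈ 0.7059
After 'raise': normaliser = 0.75·0.0588 + 0.4·0.2353 + 0.25·0.7059; P(aggressive) ≈ 0.1402, P(balanced) ≈ 0.2991, P(conservative) ≈ 0.5607
After 'fold-or-call': normaliser = 0.25·0.1402 + 0.6·0.2991 + 0.75·0.5607; P(aggressive) ≈ 0.0552, P(balanced) ≈ 0.2826, P(conservative) ≈ 0.6623
After 'fold-or-call': normaliser = 0.25·0.0552 + 0.6·0.2826 + 0.75·0.6623; P(aggressive) ≈ 0.0203, P(balanced) ≈ 0.2493, P(conservative) ≈ 0.7304
After 'fold-or-call': normaliser = 0.25·0.0203 + 0.6·0.2493 + 0.75·0.7304; P(aggressive) ≈ 0.0072, P(balanced) ≈ 0.2129, P(conservative) ≈ 0.7798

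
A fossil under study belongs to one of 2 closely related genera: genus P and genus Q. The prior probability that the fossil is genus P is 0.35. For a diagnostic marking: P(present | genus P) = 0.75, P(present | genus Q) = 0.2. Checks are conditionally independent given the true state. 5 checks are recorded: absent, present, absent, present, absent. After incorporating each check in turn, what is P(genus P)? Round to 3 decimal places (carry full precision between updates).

0.188

After 'absent': P(genus P) = 0.25·0.3500 / (0.25·0.3500 + 0.8·0.6500) ≈ 0.1440
After 'present': P(genus P) = 0.75·0.1440 / (0.75·0.1440 + 0.2·0.8560) ≈ 0.3869
After 'absent': P(genus P) = 0.25·0.3869 / (0.25·0.3869 + 0.8·0.6131) ≈ 0.1647
After 'present': P(genus P) = 0.75·0.1647 / (0.75·0.1647 + 0.2·0.8353) ≈ 0.4251
After 'absent': P(genus P) = 0.25·0.4251 / (0.25·0.4251 + 0.8·0.5749) ≈ 0.1877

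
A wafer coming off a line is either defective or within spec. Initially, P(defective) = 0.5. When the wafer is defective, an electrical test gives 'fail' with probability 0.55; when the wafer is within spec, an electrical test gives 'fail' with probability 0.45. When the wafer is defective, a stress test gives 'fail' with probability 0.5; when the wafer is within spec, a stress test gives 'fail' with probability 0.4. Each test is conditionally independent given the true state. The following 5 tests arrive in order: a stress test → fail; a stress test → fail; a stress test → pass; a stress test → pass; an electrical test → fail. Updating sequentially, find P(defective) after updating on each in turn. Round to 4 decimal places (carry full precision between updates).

0.5701

After a stress test='fail': P(defective) = 0.5·0.5000 / (0.5·0.5000 + 0.4·0.5000) ≈ 0.5556
After a stress test='fail': P(defective) = 0.5·0.5556 / (0.5·0.5556 + 0.4·0.4444) ≈ 0.6098
After a stress test='pass': P(defective) = 0.5·0.6098 / (0.5·0.6098 + 0.6·0.3902) ≈ 0.5656
After a stress test='pass': P(defective) = 0.5·0.5656 / (0.5·0.5656 + 0.6·0.4344) ≈ 0.5204
After an electrical test='fail': P(defective) = 0.55·0.5204 / (0.55·0.5204 + 0.45·0.4796) ≈ 0.5701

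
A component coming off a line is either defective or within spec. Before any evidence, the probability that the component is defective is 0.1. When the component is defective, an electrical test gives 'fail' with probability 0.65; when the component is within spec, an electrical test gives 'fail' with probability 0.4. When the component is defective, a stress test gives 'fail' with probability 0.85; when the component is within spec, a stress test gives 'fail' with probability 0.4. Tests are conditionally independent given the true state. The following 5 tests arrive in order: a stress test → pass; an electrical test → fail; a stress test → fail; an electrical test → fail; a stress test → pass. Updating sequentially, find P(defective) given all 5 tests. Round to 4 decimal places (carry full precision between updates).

0.0375

After a stress test='pass': P(defective) = 0.15·0.1000 / (0.15·0.1000 + 0.6·0.9000) ≈ 0.0270
After an electrical test='fail': P(defective) = 0.65·0.0270 / (0.65·0.0270 + 0.4·0.9730) ≈ 0.0432
After a stress test='fail': P(defective) = 0.85·0.0432 / (0.85·0.0432 + 0.4·0.9568) ≈ 0.0875
After an electrical test='fail': P(defective) = 0.65·0.0875 / (0.65·0.0875 + 0.4·0.9125) ≈ 0.1349
After a stress test='pass': P(defective) = 0.15·0.1349 / (0.15·0.1349 + 0.6·0.8651) ≈ 0.0375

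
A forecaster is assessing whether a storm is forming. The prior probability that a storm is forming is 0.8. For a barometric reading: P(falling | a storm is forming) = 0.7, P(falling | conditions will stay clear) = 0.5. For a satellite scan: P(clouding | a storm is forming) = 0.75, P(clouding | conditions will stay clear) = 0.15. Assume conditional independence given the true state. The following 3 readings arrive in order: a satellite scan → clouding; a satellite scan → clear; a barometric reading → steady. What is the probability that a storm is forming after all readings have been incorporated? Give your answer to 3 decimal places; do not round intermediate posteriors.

0.779

Each posterior becomes the prior for the next update.
After a satellite scan='clouding': P(storm) = 0.75·0.8000 / (0.75·0.8000 + 0.15·0.2000) ≈ 0.9524
After a satellite scan='clear': P(storm) = 0.25·0.9524 / (0.25·0.9524 + 0.85·0.0476) ≈ 0.8547
After a barometric reading='steady': P(storm) = 0.3·0.8547 / (0.3·0.8547 + 0.5·0.1453) ≈ 0.7792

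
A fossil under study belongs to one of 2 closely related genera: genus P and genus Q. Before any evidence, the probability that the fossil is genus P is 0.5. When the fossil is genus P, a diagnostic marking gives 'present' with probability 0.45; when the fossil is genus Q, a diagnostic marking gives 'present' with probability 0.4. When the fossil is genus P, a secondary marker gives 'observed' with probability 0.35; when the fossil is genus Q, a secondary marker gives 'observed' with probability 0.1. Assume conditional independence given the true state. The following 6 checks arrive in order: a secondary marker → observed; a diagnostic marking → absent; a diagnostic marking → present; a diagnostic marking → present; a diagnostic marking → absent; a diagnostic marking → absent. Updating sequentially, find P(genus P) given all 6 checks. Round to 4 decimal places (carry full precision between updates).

After a secondary marker='observed': P(genus P) = 0.35·0.5000 / (0.35·0.5000 + 0.1·0.5000) ≈ 0.7778
After a diagnostic marking='absent': P(genus P) = 0.55·0.7778 / (0.55·0.7778 + 0.6·0.2222) ≈ 0.7624
After a diagnostic marking='present': P(genus P) = 0.45·0.7624 / (0.45·0.7624 + 0.4·0.2376) ≈ 0.7831
After a diagnostic marking='present': P(genus P) = 0.45·0.7831 / (0.45·0.7831 + 0.4·0.2169) ≈ 0.8024
After a diagnostic marking='absent': P(genus P) = 0.55·0.8024 / (0.55·0.8024 + 0.6·0.1976) ≈ 0.7882
After a diagnostic marking='absent': P(genus P) = 0.55·0.7882 / (0.55·0.7882 + 0.6·0.2118) ≈ 0.7733

0.7733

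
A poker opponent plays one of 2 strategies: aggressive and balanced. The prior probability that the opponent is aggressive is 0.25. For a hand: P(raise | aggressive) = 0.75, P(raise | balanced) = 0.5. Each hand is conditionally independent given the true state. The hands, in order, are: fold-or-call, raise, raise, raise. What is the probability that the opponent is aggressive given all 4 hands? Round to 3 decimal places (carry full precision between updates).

0.360

Each posterior becomes the prior for the next update.
After 'fold-or-call': P(aggressive) = 0.25·0.2500 / (0.25·0.2500 + 0.5·0.7500) ≈ 0.1429
After 'raise': P(aggressive) = 0.75·0.1429 / (0.75·0.1429 + 0.5·0.8571) ≈ 0.2000
After 'raise': P(aggressive) = 0.75·0.2000 / (0.75·0.2000 + 0.5·0.8000) ≈ 0.2727
After 'raise': P(aggressive) = 0.75·0.2727 / (0.75·0.2727 + 0.5·0.7273) ≈ 0.3600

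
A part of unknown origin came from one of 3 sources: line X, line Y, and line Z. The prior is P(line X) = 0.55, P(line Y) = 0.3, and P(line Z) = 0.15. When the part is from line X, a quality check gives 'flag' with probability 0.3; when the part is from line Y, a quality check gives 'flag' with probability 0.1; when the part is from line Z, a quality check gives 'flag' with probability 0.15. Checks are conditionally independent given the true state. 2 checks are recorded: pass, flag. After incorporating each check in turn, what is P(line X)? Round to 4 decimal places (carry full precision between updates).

Apply Bayes' rule sequentially, carrying P(line X) forward.
After 'pass': normaliser = 0.7·0.5500 + 0.9·0.3000 + 0.85·0.1500; P(line X) ≈ 0.4920, P(line Y) ≈ 0.3450, P(line Z) ≈ 0.1629
After 'flag': normaliser = 0.3·0.4920 + 0.1·0.3450 + 0.15·0.1629; P(line X) ≈ 0.7146, P(line Y) ≈ 0.1671, P(line Z) ≈ 0.1183

0.7146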